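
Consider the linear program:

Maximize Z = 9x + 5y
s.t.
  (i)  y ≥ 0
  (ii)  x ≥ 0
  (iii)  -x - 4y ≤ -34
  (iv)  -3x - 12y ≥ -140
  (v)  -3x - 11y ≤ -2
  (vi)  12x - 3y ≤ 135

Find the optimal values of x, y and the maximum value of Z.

x = 40/3, y = 25/3, maximum Z = 485/3

Extreme points and Z = 9x + 5y:
  (0, 17/2) → Z = 85/2
  (0, 35/3) → Z = 175/3
  (214/17, 91/17) → Z = 2381/17
  (40/3, 25/3) → Z = 485/3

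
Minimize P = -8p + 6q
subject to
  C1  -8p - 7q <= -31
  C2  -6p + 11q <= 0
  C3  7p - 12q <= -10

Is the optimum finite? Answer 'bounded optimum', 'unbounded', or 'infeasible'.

infeasible

The boundaries -8p - 7q = -31 and -6p + 11q = 0 meet at (341/130, 93/65), but that point violates 7p - 12q ≤ -10. Every candidate vertex is excluded by some other constraint, so the feasible region is empty.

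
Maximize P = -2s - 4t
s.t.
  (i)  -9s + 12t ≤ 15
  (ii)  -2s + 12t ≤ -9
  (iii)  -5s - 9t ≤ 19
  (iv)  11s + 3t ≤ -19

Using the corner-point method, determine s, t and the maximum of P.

Extreme points and P = -2s - 4t:
  (-49/26, -83/78) → P = 313/39
  (-67/46, -137/138) → P = 475/69
  (-19/14, -19/14) → P = 57/7

s = -19/14, t = -19/14, maximum P = 57/7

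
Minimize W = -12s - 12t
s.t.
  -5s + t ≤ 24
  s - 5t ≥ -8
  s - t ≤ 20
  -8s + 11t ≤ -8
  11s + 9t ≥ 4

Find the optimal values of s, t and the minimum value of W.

s = 27, t = 7, minimum W = -408

Corner points and W = -12s - 12t:
  (27, 7) → W = -408
  (128/29, 72/29) → W = -2400/29
  (46/5, -54/5) → W = 96/5
  (116/193, -56/193) → W = -720/193

The optimum lies where s - 5t = -8 and s - t = 20.
Solving simultaneously gives s = 27, t = 7.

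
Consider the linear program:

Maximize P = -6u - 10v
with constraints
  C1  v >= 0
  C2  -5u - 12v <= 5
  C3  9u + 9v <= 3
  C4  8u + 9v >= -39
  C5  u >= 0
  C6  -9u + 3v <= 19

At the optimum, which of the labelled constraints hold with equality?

C1 and C5

Corner points and P = -6u - 10v:
  (1/3, 0) → P = -2
  (0, 0) → P = 0
  (0, 1/3) → P = -10/3

The maximum is at (0, 0). Substituting into each constraint, equality holds for C1 and C5; the remaining constraints have slack.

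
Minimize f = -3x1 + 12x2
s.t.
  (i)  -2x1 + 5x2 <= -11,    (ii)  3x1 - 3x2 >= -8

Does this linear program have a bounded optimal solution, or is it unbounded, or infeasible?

unbounded

From the feasible point (-73/9, -49/9), moving in the direction (-3, -3) keeps every constraint satisfied while f decreases without bound.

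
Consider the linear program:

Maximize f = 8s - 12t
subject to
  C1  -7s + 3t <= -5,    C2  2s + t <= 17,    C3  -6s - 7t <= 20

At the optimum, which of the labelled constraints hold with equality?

Feasible corners and f = 8s - 12t:
  (56/13, 109/13) → f = -860/13
  (-25/67, -170/67) → f = 1840/67
  (139/8, -71/4) → f = 352

The maximum is at (139/8, -71/4). Substituting into each constraint, equality holds for C2 and C3; the remaining constraints have slack.

C2 and C3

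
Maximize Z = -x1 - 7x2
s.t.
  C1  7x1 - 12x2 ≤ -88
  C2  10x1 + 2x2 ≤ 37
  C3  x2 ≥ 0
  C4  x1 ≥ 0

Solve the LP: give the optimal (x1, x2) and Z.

x1 = 0, x2 = 22/3, maximum Z = -154/3

Extreme points and Z = -x1 - 7x2:
  (2, 17/2) → Z = -123/2
  (0, 22/3) → Z = -154/3
  (0, 37/2) → Z = -259/2

At the optimal vertex, 7x1 - 12x2 = -88 and x1 = 0.
Solving simultaneously gives x1 = 0, x2 = 22/3.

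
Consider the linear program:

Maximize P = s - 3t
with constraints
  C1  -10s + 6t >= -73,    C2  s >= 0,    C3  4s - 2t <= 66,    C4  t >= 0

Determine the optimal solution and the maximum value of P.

Extreme points and P = s - 3t:
  (125/2, 92) → P = -427/2
  (73/10, 0) → P = 73/10
  (0, 0) → P = 0
The feasible region is unbounded (it extends along (0, 1), (1, 2)), but P strictly decreases along every unbounded feasible direction, so there is no improving ray and the maximum is attained at a vertex.

At the optimal vertex, -10s + 6t = -73 and t = 0.
Solving simultaneously gives s = 73/10, t = 0.

s = 73/10, t = 0, maximum P = 73/10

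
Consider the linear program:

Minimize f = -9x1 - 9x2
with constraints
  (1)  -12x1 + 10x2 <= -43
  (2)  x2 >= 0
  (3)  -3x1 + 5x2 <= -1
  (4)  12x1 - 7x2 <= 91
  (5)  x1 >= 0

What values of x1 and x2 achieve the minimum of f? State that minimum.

At the optimal vertex, -3x1 + 5x2 = -1 and 12x1 - 7x2 = 91.
Solving simultaneously gives x1 = 448/39, x2 = 87/13.

x1 = 448/39, x2 = 87/13, minimum f = -2127/13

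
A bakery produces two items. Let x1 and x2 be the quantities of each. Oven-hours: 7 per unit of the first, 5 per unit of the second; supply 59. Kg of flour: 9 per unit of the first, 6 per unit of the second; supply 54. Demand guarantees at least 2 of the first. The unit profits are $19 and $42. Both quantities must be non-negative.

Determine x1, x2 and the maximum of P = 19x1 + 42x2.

x1 = 2, x2 = 6, maximum P = 290

Corner points and P = 19x1 + 42x2:
  (6, 0) → P = 114
  (2, 0) → P = 38
  (2, 6) → P = 290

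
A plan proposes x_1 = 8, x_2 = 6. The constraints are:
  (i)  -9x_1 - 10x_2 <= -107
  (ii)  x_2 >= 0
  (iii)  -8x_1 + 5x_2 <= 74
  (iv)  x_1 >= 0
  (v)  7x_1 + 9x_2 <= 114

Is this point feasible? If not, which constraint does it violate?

(i): -132 ≤ -107 ✓
(ii): 6 ≥ 0 ✓
(iii): -34 ≤ 74 ✓
(iv): 8 ≥ 0 ✓
(v): 110 ≤ 114 ✓

feasible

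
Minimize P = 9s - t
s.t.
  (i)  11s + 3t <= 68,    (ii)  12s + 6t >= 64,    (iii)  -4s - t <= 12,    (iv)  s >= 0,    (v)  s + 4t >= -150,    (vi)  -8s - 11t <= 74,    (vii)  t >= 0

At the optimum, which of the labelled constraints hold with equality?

(i) and (iv)

Vertices and P = 9s - t:
  (0, 68/3) → P = -68/3
  (68/11, 0) → P = 612/11
  (0, 32/3) → P = -32/3
  (16/3, 0) → P = 48

The minimum is at (0, 68/3). Substituting into each constraint, equality holds for (i) and (iv); the remaining constraints have slack.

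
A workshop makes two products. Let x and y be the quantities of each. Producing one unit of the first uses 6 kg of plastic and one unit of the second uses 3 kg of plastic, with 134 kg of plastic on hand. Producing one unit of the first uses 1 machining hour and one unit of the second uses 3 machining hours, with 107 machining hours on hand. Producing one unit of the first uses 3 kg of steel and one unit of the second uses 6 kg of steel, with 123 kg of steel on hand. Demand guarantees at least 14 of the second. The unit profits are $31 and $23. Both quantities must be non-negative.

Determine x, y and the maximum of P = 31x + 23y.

x = 13, y = 14, maximum P = 725

Extreme points and P = 31x + 23y:
  (0, 41/2) → P = 943/2
  (0, 14) → P = 322
  (13, 14) → P = 725

At the optimal vertex, 3x + 6y = 123 and y = 14.
Solving simultaneously gives x = 13, y = 14.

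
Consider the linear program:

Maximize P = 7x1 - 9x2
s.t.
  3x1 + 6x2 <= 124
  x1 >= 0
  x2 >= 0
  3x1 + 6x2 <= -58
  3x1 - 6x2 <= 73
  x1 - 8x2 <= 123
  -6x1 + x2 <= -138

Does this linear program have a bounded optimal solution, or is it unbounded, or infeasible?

infeasible

The boundaries 3x1 + 6x2 = 124 and 3x1 - 6x2 = 73 meet at (197/6, 17/4), but that point violates 3x1 + 6x2 ≤ -58. Every candidate vertex is excluded by some other constraint, so the feasible region is empty.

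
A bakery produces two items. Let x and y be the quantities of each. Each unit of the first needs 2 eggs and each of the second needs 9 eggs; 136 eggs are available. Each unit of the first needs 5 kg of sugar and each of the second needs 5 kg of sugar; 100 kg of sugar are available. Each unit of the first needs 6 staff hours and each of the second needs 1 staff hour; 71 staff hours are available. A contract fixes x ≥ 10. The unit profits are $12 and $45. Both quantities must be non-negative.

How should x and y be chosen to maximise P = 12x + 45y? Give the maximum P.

x = 10, y = 10, maximum P = 570

Corner points and P = 12x + 45y:
  (71/6, 0) → P = 142
  (10, 0) → P = 120
  (51/5, 49/5) → P = 2817/5
  (10, 10) → P = 570

The binding constraints are 5x + 5y = 100 and x = 10.
Solving simultaneously gives x = 10, y = 10.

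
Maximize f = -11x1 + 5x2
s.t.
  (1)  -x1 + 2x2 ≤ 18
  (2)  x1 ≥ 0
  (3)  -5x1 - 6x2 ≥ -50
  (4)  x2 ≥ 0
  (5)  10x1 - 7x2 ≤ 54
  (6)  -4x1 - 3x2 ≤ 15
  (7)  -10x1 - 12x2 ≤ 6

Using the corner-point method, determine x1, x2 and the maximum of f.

Extreme points and f = -11x1 + 5x2:
  (0, 25/3) → f = 125/3
  (0, 0) → f = 0
  (674/95, 46/19) → f = -6264/95
  (27/5, 0) → f = -297/5

The binding constraints are x1 = 0 and -5x1 - 6x2 = -50.
Solving simultaneously gives x1 = 0, x2 = 25/3.

x1 = 0, x2 = 25/3, maximum f = 125/3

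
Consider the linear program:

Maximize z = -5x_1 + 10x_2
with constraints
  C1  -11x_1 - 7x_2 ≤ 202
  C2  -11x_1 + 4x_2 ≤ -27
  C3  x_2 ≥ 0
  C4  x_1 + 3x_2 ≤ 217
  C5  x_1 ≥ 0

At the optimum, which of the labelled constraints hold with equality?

Corner points and z = -5x_1 + 10x_2:
  (27/11, 0) → z = -135/11
  (949/37, 2360/37) → z = 18855/37
  (217, 0) → z = -1085

The maximum is at (949/37, 2360/37). Substituting into each constraint, equality holds for C2 and C4; the remaining constraints have slack.

C2 and C4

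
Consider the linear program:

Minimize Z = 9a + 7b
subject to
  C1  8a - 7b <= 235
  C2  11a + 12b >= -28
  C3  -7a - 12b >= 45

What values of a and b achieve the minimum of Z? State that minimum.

Corner points and Z = 9a + 7b:
  (2624/173, -2809/173) → Z = 3953/173
  (501/29, -401/29) → Z = 1702/29
  (17/4, -299/48) → Z = -257/48

At the optimal vertex, 11a + 12b = -28 and -7a - 12b = 45.
Solving simultaneously gives a = 17/4, b = -299/48.

a = 17/4, b = -299/48, minimum Z = -257/48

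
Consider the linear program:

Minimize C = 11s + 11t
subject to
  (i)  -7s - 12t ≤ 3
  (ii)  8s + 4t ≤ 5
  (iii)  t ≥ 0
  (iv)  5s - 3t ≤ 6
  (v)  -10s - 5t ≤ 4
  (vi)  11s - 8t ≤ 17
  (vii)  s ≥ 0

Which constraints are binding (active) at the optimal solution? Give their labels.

Extreme points and C = 11s + 11t:
  (5/8, 0) → C = 55/8
  (0, 5/4) → C = 55/4
  (0, 0) → C = 0

The minimum is at (0, 0). Substituting into each constraint, equality holds for (iii) and (vii); the remaining constraints have slack.

(iii) and (vii)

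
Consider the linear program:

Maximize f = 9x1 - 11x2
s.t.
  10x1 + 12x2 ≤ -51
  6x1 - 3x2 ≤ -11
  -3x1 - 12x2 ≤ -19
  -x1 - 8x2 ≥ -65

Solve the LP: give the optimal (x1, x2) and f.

x1 = -10, x2 = 49/12, maximum f = -1619/12

Feasible corners and f = 9x1 - 11x2:
  (-10, 49/12) → f = -1619/12
  (-297/17, 701/68) → f = -18403/68
  (-157/3, 44/3) → f = -1897/3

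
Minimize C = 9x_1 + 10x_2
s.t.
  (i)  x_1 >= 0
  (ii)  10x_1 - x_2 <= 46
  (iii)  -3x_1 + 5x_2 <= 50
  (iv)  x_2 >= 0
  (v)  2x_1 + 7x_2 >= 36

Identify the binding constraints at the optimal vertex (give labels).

(i) and (v)

Feasible corners and C = 9x_1 + 10x_2:
  (0, 10) → C = 100
  (0, 36/7) → C = 360/7
  (280/47, 638/47) → C = 8900/47
  (179/36, 67/18) → C = 2951/36

The minimum is at (0, 36/7). Substituting into each constraint, equality holds for (i) and (v); the remaining constraints have slack.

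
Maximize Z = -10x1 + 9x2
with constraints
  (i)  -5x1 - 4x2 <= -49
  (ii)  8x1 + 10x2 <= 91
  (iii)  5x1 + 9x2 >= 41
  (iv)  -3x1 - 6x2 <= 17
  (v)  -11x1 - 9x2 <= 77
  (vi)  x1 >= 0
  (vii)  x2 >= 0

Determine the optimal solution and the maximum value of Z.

x1 = 7, x2 = 7/2, maximum Z = -77/2

Vertices and Z = -10x1 + 9x2:
  (7, 7/2) → Z = -77/2
  (49/5, 0) → Z = -98
  (91/8, 0) → Z = -455/4

The optimum lies where -5x1 - 4x2 = -49 and 8x1 + 10x2 = 91.
Solving simultaneously gives x1 = 7, x2 = 7/2.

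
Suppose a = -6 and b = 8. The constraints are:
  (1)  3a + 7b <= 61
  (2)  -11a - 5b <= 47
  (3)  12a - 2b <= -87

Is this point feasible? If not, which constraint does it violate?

(1): 38 ≤ 61 ✓
(2): 26 ≤ 47 ✓
(3): -88 ≤ -87 ✓

feasible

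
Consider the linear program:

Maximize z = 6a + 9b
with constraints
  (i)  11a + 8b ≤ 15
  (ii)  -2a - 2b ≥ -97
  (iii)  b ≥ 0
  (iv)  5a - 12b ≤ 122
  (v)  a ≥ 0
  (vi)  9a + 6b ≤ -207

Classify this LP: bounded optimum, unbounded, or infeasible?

infeasible

The boundaries 11a + 8b = 15 and b = 0 meet at (15/11, 0), but that point violates 9a + 6b ≤ -207. Every candidate vertex is excluded by some other constraint, so the feasible region is empty.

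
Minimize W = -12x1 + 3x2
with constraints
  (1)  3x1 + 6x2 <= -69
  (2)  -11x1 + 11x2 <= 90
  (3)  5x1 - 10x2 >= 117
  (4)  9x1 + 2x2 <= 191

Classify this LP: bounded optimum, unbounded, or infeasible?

unbounded

From the feasible point (1/5, -58/5), moving in the direction (2, -9) keeps every constraint satisfied while W decreases without bound.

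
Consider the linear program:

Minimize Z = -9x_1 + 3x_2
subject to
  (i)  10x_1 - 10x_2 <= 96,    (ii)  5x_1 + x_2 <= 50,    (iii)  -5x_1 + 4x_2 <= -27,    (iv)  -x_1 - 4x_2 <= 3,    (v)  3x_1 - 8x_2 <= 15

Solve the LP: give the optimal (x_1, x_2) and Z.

x_1 = 415/43, x_2 = 75/43, minimum Z = -3510/43

Extreme points and Z = -9x_1 + 3x_2:
  (227/25, 23/5) → Z = -1698/25
  (415/43, 75/43) → Z = -3510/43
  (39/7, 3/14) → Z = -99/2

At the optimal vertex, 5x_1 + x_2 = 50 and 3x_1 - 8x_2 = 15.
Solving simultaneously gives x_1 = 415/43, x_2 = 75/43.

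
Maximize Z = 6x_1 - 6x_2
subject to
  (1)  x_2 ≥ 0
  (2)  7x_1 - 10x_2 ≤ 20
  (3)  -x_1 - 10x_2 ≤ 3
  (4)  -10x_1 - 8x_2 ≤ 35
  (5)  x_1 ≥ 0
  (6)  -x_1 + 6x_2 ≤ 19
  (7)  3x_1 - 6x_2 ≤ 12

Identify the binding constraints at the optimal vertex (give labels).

(2) and (6)

Feasible corners and Z = 6x_1 - 6x_2:
  (20/7, 0) → Z = 120/7
  (0, 0) → Z = 0
  (155/16, 153/32) → Z = 471/16
  (0, 19/6) → Z = -19

The maximum is at (155/16, 153/32). Substituting into each constraint, equality holds for (2) and (6); the remaining constraints have slack.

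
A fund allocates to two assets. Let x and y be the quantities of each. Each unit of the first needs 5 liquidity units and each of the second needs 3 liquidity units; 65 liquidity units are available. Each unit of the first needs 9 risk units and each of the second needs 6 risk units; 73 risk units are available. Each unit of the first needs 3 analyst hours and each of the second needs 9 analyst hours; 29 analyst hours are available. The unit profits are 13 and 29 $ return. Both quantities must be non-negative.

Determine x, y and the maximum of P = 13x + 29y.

Vertices and P = 13x + 29y:
  (0, 0) → P = 0
  (0, 29/9) → P = 841/9
  (73/9, 0) → P = 949/9
  (23/3, 2/3) → P = 119

At the optimal vertex, 9x + 6y = 73 and 3x + 9y = 29.
Solving simultaneously gives x = 23/3, y = 2/3.

x = 23/3, y = 2/3, maximum P = 119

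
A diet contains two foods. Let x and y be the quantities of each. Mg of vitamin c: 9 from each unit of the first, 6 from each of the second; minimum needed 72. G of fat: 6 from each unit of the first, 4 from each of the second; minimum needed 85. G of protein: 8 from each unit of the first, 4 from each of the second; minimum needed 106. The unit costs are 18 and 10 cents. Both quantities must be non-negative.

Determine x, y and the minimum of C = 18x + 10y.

x = 21/2, y = 11/2, minimum C = 244

Extreme points and C = 18x + 10y:
  (0, 53/2) → C = 265
  (85/6, 0) → C = 255
  (21/2, 11/2) → C = 244
The feasible region is unbounded (it extends along (0, 1), (1, 0)), but C strictly increases along every unbounded feasible direction, so there is no improving ray and the minimum is attained at a vertex.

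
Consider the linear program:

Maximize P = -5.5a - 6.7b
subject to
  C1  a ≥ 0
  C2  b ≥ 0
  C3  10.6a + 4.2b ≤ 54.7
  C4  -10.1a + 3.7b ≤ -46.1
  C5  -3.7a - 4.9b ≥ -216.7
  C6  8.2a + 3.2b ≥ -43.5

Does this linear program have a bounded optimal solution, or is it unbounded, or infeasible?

Vertices and P = -5.5a - 6.7b:
  (547/106, 0) → P = -6017/212
  (461/101, 0) → P = -5071/202
  (39601/8164, 6381/8164) → P = -1302791/40820
The feasible region has finitely many vertices and no improving ray; the maximum is -5071/202 at (461/101, 0).

bounded optimum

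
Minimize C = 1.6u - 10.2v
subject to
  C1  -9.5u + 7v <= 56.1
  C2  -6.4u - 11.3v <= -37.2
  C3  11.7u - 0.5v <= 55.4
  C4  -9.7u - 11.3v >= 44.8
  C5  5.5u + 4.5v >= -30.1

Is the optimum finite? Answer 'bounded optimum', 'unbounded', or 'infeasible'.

infeasible

The boundaries -9.5u + 7v = 56.1 and -6.4u - 11.3v = -37.2 meet at (-37353/15215, 71244/15215), but that point violates -9.7u - 11.3v ≥ 44.8. Every candidate vertex is excluded by some other constraint, so the feasible region is empty.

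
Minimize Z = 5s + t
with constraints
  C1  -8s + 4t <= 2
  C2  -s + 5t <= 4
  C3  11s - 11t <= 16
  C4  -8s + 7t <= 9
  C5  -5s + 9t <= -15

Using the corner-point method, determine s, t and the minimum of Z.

s = -43/22, t = -75/22, minimum Z = -145/11

Vertices and Z = 5s + t:
  (-43/22, -75/22) → Z = -145/11
  (-3/2, -5/2) → Z = -10
  (-21/44, -85/44) → Z = -95/22

The binding constraints are -8s + 4t = 2 and 11s - 11t = 16.
Solving simultaneously gives s = -43/22, t = -75/22.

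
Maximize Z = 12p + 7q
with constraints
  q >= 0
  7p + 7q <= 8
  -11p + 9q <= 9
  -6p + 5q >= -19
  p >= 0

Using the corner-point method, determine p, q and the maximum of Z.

p = 8/7, q = 0, maximum Z = 96/7

Feasible corners and Z = 12p + 7q:
  (8/7, 0) → Z = 96/7
  (0, 0) → Z = 0
  (9/140, 151/140) → Z = 233/28
  (0, 1) → Z = 7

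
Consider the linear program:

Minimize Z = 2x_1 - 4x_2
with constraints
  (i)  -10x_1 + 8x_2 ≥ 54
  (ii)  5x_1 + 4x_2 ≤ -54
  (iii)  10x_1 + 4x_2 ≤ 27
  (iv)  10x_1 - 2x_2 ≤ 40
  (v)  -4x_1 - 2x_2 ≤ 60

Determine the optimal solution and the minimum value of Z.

x_1 = -22, x_2 = 14, minimum Z = -100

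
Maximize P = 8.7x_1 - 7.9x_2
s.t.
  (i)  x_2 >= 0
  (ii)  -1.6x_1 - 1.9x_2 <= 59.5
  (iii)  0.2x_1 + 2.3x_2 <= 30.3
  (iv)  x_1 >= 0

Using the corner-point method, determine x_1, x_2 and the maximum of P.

Vertices and P = 8.7x_1 - 7.9x_2:
  (303/2, 0) → P = 26361/20
  (0, 0) → P = 0
  (0, 303/23) → P = -23937/230

The binding constraints are x_2 = 0 and 0.2x_1 + 2.3x_2 = 30.3.
Solving simultaneously gives x_1 = 303/2, x_2 = 0.

x_1 = 151.5, x_2 = 0, maximum P = 1318.05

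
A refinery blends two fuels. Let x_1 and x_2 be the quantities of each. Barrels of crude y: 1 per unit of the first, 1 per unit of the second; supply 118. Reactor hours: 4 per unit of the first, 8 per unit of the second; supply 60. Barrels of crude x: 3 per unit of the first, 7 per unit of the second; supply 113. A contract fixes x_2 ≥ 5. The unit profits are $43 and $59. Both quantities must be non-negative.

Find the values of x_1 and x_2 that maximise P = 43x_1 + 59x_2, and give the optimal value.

Corner points and P = 43x_1 + 59x_2:
  (0, 15/2) → P = 885/2
  (0, 5) → P = 295
  (5, 5) → P = 510

At the optimal vertex, 4x_1 + 8x_2 = 60 and x_2 = 5.
Solving simultaneously gives x_1 = 5, x_2 = 5.

x_1 = 5, x_2 = 5, maximum P = 510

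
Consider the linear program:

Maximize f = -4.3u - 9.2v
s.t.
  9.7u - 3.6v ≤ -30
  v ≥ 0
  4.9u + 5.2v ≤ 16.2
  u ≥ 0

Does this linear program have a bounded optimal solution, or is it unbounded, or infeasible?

The boundaries 9.7u - 3.6v = -30 and v = 0 meet at (-300/97, 0), but that point violates u ≥ 0. Every candidate vertex is excluded by some other constraint, so the feasible region is empty.

infeasible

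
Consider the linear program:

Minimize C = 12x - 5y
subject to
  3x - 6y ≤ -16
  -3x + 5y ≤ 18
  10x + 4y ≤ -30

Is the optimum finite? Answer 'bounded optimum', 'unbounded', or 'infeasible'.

Corner points and C = 12x - 5y:
  (-28/3, -2) → C = -102
  (-61/18, 35/36) → C = -1639/36
  (-111/31, 45/31) → C = -1557/31
The feasible region has finitely many vertices and no improving ray; the minimum is -102 at (-28/3, -2).

bounded optimum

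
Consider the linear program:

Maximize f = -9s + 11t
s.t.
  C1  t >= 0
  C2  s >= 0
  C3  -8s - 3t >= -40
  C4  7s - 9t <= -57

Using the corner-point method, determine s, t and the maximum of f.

s = 0, t = 40/3, maximum f = 440/3

The binding constraints are s = 0 and -8s - 3t = -40.
Solving simultaneously gives s = 0, t = 40/3.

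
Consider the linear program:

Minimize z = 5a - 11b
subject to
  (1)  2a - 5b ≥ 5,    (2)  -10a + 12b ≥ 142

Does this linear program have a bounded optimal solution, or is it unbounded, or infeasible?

unbounded

From the feasible point (-385/13, -167/13), moving in the direction (-5, -2) keeps every constraint satisfied while z decreases without bound.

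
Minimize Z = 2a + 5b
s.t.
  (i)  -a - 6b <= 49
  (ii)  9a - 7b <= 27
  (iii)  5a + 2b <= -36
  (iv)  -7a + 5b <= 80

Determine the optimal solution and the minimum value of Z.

a = -725/47, b = -263/47, minimum Z = -2765/47

Feasible corners and Z = 2a + 5b:
  (-59/14, -209/28) → Z = -183/4
  (-725/47, -263/47) → Z = -2765/47
  (-340/39, 148/39) → Z = 20/13

The optimum lies where -a - 6b = 49 and -7a + 5b = 80.
Solving simultaneously gives a = -725/47, b = -263/47.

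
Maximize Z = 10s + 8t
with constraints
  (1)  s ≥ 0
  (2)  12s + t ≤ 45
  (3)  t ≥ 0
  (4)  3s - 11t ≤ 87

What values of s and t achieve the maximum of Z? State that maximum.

s = 0, t = 45, maximum Z = 360

The optimum lies where s = 0 and 12s + t = 45.
Solving simultaneously gives s = 0, t = 45.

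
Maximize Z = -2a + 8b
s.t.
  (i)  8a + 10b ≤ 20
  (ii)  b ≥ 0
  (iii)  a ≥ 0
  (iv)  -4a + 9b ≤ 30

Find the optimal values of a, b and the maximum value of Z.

Extreme points and Z = -2a + 8b:
  (5/2, 0) → Z = -5
  (0, 2) → Z = 16
  (0, 0) → Z = 0

The binding constraints are 8a + 10b = 20 and a = 0.
Solving simultaneously gives a = 0, b = 2.

a = 0, b = 2, maximum Z = 16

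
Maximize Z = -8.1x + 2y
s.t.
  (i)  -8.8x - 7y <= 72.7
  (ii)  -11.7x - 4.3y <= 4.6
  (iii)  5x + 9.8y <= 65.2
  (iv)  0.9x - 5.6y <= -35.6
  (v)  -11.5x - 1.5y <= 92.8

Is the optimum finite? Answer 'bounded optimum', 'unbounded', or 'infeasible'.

bounded optimum

Feasible corners and Z = -8.1x + 2y:
  (-8136/2329, 19646/2329) → Z = 525968/11645
  (-17884/6939, 4582/771) → Z = 126298/3855
  (116/263, 11834/1841) → Z = 85454/9205
The feasible region has finitely many vertices and no improving ray; the maximum is 525968/11645 at (-8136/2329, 19646/2329).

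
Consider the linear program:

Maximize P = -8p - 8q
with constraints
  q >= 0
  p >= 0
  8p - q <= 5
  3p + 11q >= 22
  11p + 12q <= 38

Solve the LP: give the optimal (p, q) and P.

Vertices and P = -8p - 8q:
  (0, 2) → P = -16
  (0, 19/6) → P = -76/3
  (11/13, 23/13) → P = -272/13
  (98/107, 249/107) → P = -2776/107

p = 0, q = 2, maximum P = -16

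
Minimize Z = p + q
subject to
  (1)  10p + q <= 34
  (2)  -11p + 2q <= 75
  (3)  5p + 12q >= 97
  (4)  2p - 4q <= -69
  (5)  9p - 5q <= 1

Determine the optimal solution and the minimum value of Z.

p = -81/20, q = 609/40, minimum Z = 447/40

Corner points and Z = p + q:
  (-7/31, 1124/31) → Z = 1117/31
  (67/42, 379/21) → Z = 275/14
  (-81/20, 609/40) → Z = 447/40

The binding constraints are -11p + 2q = 75 and 2p - 4q = -69.
Solving simultaneously gives p = -81/20, q = 609/40.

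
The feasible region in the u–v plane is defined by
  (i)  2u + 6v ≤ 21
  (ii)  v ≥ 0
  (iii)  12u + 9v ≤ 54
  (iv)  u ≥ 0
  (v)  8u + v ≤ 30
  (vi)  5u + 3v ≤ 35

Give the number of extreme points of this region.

5

Pairwise boundary intersections that survive every other constraint:
  (5/2, 8/3)
  (0, 7/2)
  (0, 0)
  (15/4, 0)
  (18/5, 6/5)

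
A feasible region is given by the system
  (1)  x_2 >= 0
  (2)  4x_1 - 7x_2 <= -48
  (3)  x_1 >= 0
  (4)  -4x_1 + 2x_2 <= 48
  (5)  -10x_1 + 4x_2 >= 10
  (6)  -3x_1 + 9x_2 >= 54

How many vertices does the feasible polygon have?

4

The feasible vertices (each the meet of two boundaries and inside every other half-plane) are:
  (0, 48/7)
  (61/27, 220/27)
  (0, 24)
  (43, 110)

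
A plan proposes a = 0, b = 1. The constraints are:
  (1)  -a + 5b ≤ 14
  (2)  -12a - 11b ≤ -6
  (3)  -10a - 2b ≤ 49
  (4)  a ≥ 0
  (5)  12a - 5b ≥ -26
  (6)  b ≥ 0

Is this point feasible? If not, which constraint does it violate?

feasible

(1): 5 ≤ 14 ✓
(2): -11 ≤ -6 ✓
(3): -2 ≤ 49 ✓
(4): 0 ≥ 0 ✓
(5): -5 ≥ -26 ✓
(6): 1 ≥ 0 ✓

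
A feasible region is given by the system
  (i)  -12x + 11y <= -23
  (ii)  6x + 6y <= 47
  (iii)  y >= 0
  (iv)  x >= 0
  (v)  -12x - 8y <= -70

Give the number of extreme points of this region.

The feasible vertices (each the meet of two boundaries and inside every other half-plane) are:
  (655/138, 71/23)
  (159/38, 47/19)
  (47/6, 0)
  (35/6, 0)

4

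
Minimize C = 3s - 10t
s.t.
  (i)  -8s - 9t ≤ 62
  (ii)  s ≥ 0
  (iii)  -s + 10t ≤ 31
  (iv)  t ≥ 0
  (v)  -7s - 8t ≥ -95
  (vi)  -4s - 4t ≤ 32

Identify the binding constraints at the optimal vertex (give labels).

(ii) and (iii)

Vertices and C = 3s - 10t:
  (0, 31/10) → C = -31
  (0, 0) → C = 0
  (9, 4) → C = -13
  (95/7, 0) → C = 285/7

The minimum is at (0, 31/10). Substituting into each constraint, equality holds for (ii) and (iii); the remaining constraints have slack.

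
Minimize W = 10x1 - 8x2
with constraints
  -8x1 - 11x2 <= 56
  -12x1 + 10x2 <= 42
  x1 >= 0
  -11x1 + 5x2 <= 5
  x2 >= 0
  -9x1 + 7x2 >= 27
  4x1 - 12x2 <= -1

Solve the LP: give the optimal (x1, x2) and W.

The binding constraints are -12x1 + 10x2 = 42 and -11x1 + 5x2 = 5.
Solving simultaneously gives x1 = 16/5, x2 = 201/25.

x1 = 16/5, x2 = 201/25, minimum W = -808/25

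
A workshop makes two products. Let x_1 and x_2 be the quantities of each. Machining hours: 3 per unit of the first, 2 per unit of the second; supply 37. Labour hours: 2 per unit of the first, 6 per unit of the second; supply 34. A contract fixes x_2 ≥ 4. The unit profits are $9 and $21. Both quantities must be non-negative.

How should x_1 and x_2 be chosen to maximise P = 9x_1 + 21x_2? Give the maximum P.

x_1 = 5, x_2 = 4, maximum P = 129

Feasible corners and P = 9x_1 + 21x_2:
  (0, 17/3) → P = 119
  (0, 4) → P = 84
  (5, 4) → P = 129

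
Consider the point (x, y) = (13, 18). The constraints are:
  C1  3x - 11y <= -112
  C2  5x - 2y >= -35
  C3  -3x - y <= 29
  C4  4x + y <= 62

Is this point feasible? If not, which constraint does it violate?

Constraint C4: 4x + y = 70, which is not ≤ 62. All other constraints are satisfied.

not feasible — violates C4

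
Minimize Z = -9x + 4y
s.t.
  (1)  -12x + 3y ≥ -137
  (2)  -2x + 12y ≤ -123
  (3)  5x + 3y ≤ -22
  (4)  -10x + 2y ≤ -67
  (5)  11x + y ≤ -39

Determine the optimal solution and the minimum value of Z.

x = -73/6, y = -283/3, minimum Z = -1607/6

Feasible corners and Z = -9x + 4y:
  (-73/6, -283/3) → Z = -1607/6
  (4/9, -395/9) → Z = -1616/9
  (-11/32, -1127/32) → Z = -4409/32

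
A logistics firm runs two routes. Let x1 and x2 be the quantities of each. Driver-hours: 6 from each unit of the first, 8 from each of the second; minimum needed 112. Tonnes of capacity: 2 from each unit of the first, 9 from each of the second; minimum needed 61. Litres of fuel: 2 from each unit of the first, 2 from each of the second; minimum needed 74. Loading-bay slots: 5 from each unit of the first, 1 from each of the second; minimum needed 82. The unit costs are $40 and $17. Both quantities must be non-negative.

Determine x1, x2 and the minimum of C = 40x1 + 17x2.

x1 = 45/4, x2 = 103/4, minimum C = 3551/4

Corner points and C = 40x1 + 17x2:
  (0, 82) → C = 1394
  (37, 0) → C = 1480
  (45/4, 103/4) → C = 3551/4
The feasible region is unbounded (it extends along (0, 1), (1, 0)), but C strictly increases along every unbounded feasible direction, so there is no improving ray and the minimum is attained at a vertex.

The binding constraints are 2x1 + 2x2 = 74 and 5x1 + x2 = 82.
Solving simultaneously gives x1 = 45/4, x2 = 103/4.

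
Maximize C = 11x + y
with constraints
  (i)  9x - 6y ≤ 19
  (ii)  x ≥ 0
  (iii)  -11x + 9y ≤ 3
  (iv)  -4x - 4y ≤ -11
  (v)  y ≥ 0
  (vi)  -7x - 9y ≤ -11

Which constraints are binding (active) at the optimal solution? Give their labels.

Extreme points and C = 11x + y:
  (63/5, 236/15) → C = 463/3
  (71/30, 23/60) → C = 317/12
  (87/80, 133/80) → C = 109/8

The maximum is at (63/5, 236/15). Substituting into each constraint, equality holds for (i) and (iii); the remaining constraints have slack.

(i) and (iii)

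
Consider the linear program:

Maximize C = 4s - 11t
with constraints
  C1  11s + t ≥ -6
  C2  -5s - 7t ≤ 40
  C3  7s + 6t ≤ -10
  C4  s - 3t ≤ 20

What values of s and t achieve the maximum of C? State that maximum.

s = 10/3, t = -50/9, maximum C = 670/9

At the optimal vertex, 7s + 6t = -10 and s - 3t = 20.
Solving simultaneously gives s = 10/3, t = -50/9.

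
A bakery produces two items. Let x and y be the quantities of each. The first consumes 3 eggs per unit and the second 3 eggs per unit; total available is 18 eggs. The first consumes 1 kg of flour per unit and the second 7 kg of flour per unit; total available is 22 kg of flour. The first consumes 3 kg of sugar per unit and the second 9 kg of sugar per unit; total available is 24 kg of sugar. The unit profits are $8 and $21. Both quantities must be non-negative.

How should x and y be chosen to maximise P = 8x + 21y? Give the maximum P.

Vertices and P = 8x + 21y:
  (0, 0) → P = 0
  (0, 8/3) → P = 56
  (6, 0) → P = 48
  (5, 1) → P = 61

x = 5, y = 1, maximum P = 61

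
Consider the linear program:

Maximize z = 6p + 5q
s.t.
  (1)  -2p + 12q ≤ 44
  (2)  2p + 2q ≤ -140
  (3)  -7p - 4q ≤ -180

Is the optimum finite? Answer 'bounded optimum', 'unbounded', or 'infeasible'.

unbounded

From the feasible point (460/3, -670/3), moving in the direction (2, -2) keeps every constraint satisfied while z increases without bound.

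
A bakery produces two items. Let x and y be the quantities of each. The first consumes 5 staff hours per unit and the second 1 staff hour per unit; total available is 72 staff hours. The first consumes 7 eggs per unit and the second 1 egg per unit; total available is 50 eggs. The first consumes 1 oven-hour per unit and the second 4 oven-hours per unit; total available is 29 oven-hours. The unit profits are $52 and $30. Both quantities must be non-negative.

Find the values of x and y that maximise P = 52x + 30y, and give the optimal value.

x = 19/3, y = 17/3, maximum P = 1498/3

The optimum lies where 7x + y = 50 and x + 4y = 29.
Solving simultaneously gives x = 19/3, y = 17/3.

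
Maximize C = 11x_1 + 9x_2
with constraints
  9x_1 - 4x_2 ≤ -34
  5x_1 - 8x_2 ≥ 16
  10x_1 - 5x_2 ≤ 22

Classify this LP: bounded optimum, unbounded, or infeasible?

Extreme points and C = 11x_1 + 9x_2:
  (-84/13, -157/26) → C = -3261/26
  (-258/5, -538/5) → C = -1536
The feasible region has finitely many vertices and no improving ray; the maximum is -3261/26 at (-84/13, -157/26).

bounded optimum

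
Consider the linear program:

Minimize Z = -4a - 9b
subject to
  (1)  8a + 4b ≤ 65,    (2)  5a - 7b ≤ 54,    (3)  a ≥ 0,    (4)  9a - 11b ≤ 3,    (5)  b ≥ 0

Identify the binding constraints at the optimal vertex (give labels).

(1) and (3)

Feasible corners and Z = -4a - 9b:
  (0, 65/4) → Z = -585/4
  (727/124, 561/124) → Z = -7957/124
  (0, 0) → Z = 0
  (1/3, 0) → Z = -4/3

The minimum is at (0, 65/4). Substituting into each constraint, equality holds for (1) and (3); the remaining constraints have slack.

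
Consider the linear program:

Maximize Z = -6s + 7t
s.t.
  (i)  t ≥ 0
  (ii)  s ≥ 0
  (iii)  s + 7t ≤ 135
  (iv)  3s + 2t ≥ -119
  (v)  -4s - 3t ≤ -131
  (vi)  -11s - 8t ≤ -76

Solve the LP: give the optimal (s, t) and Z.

s = 512/25, t = 409/25, maximum Z = -209/25

Vertices and Z = -6s + 7t:
  (135, 0) → Z = -810
  (131/4, 0) → Z = -393/2
  (512/25, 409/25) → Z = -209/25

At the optimal vertex, s + 7t = 135 and -4s - 3t = -131.
Solving simultaneously gives s = 512/25, t = 409/25.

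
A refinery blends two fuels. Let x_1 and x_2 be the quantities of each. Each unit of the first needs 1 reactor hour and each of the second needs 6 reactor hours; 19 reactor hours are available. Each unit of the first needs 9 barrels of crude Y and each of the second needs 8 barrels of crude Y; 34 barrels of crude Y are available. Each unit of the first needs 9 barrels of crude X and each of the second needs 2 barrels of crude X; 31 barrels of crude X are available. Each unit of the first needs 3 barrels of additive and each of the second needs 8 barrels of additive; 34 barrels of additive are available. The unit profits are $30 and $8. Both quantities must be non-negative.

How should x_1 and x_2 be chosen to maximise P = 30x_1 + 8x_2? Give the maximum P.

Feasible corners and P = 30x_1 + 8x_2:
  (0, 0) → P = 0
  (0, 19/6) → P = 76/3
  (31/9, 0) → P = 310/3
  (26/23, 137/46) → P = 1328/23
  (10/3, 1/2) → P = 104

x_1 = 10/3, x_2 = 1/2, maximum P = 104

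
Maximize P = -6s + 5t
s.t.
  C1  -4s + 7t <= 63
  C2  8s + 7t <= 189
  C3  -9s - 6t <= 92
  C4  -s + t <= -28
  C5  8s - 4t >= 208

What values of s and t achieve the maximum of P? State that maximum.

Extreme points and P = -6s + 5t:
  (77/3, -7/3) → P = -497/3
  (220/21, -652/21) → P = -4580/21
  (24, -4) → P = -164
The feasible region is unbounded (it extends along (2, -3), (7, -8)), but P strictly decreases along every unbounded feasible direction, so there is no improving ray and the maximum is attained at a vertex.

s = 24, t = -4, maximum P = -164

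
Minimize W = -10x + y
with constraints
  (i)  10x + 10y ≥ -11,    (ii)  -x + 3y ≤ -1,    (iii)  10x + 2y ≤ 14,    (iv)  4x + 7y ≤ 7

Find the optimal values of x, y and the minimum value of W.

x = 81/40, y = -25/8, minimum W = -187/8

Corner points and W = -10x + y:
  (-23/40, -21/40) → W = 209/40
  (81/40, -25/8) → W = -187/8
  (11/8, 1/8) → W = -109/8

The binding constraints are 10x + 10y = -11 and 10x + 2y = 14.
Solving simultaneously gives x = 81/40, y = -25/8.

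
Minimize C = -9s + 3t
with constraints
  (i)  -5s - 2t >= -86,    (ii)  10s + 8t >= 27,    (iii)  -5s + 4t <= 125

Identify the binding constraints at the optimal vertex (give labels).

Corner points and C = -9s + 3t:
  (317/10, -145/4) → C = -7881/20
  (47/15, 211/6) → C = 773/10
  (-223/20, 277/16) → C = 12183/80

The minimum is at (317/10, -145/4). Substituting into each constraint, equality holds for (i) and (ii); the remaining constraints have slack.

(i) and (ii)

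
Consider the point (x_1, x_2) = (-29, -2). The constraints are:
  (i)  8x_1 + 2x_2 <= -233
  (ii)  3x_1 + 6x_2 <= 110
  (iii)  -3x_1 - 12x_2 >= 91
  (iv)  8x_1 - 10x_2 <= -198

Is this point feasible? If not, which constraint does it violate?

(i): -236 ≤ -233 ✓
(ii): -99 ≤ 110 ✓
(iii): 111 ≥ 91 ✓
(iv): -212 ≤ -198 ✓

feasible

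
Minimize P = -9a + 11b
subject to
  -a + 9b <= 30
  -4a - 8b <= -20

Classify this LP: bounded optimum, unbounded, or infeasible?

unbounded

From the feasible point (-15/11, 35/11), moving in the direction (8, -4) keeps every constraint satisfied while P decreases without bound.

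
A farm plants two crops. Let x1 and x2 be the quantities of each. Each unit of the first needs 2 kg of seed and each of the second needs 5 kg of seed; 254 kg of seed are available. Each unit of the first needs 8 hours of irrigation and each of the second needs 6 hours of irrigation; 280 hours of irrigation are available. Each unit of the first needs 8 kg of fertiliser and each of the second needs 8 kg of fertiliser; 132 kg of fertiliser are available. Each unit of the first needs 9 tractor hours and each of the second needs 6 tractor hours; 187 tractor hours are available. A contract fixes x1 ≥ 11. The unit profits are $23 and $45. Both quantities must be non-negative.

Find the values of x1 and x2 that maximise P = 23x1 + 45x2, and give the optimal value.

Extreme points and P = 23x1 + 45x2:
  (33/2, 0) → P = 759/2
  (11, 0) → P = 253
  (11, 11/2) → P = 1001/2

x1 = 11, x2 = 11/2, maximum P = 1001/2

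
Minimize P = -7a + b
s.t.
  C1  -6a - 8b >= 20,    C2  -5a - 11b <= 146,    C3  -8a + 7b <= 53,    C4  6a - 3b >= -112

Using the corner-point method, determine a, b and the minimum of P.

a = 474/13, b = -388/13, minimum P = -3706/13

Extreme points and P = -7a + b:
  (474/13, -388/13) → P = -3706/13
  (-282/53, 79/53) → P = 2053/53
  (-535/41, -301/41) → P = 84

The binding constraints are -6a - 8b = 20 and -5a - 11b = 146.
Solving simultaneously gives a = 474/13, b = -388/13.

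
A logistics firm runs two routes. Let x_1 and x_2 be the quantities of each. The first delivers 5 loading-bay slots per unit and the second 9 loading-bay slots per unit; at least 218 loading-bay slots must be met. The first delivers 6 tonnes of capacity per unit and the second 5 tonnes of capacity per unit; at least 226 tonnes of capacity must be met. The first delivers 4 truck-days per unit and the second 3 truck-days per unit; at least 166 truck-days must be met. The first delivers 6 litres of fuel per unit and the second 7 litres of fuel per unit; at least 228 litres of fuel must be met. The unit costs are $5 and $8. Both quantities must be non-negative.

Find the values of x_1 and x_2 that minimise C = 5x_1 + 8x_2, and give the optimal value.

x_1 = 40, x_2 = 2, minimum C = 216

Corner points and C = 5x_1 + 8x_2:
  (0, 166/3) → C = 1328/3
  (218/5, 0) → C = 218
  (40, 2) → C = 216
The feasible region is unbounded (it extends along (0, 1), (1, 0)), but C strictly increases along every unbounded feasible direction, so there is no improving ray and the minimum is attained at a vertex.

At the optimal vertex, 5x_1 + 9x_2 = 218 and 4x_1 + 3x_2 = 166.
Solving simultaneously gives x_1 = 40, x_2 = 2.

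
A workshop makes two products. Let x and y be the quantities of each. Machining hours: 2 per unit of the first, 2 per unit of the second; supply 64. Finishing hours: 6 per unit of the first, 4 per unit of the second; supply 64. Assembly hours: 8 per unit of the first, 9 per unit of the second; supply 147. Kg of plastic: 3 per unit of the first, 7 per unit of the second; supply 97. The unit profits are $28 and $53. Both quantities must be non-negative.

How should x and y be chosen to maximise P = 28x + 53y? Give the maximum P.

Vertices and P = 28x + 53y:
  (0, 0) → P = 0
  (0, 97/7) → P = 5141/7
  (32/3, 0) → P = 896/3
  (2, 13) → P = 745

x = 2, y = 13, maximum P = 745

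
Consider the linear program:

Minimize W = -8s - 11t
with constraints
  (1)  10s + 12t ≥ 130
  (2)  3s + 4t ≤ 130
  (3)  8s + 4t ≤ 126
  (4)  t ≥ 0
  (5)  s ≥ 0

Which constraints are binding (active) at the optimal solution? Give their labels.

(3) and (5)

Corner points and W = -8s - 11t:
  (13, 0) → W = -104
  (0, 65/6) → W = -715/6
  (63/4, 0) → W = -126
  (0, 63/2) → W = -693/2

The minimum is at (0, 63/2). Substituting into each constraint, equality holds for (3) and (5); the remaining constraints have slack.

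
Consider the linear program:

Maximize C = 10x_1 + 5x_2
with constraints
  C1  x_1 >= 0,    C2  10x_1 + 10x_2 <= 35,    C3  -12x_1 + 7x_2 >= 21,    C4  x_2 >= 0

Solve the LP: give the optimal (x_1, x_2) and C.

x_1 = 7/38, x_2 = 63/19, maximum C = 350/19

Vertices and C = 10x_1 + 5x_2:
  (0, 7/2) → C = 35/2
  (0, 3) → C = 15
  (7/38, 63/19) → C = 350/19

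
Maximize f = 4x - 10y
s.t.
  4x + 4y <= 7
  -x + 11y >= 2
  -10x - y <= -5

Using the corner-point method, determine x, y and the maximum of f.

Extreme points and f = 4x - 10y:
  (23/16, 5/16) → f = 21/8
  (13/36, 25/18) → f = -112/9
  (53/111, 25/111) → f = -38/111

The optimum lies where 4x + 4y = 7 and -x + 11y = 2.
Solving simultaneously gives x = 23/16, y = 5/16.

x = 23/16, y = 5/16, maximum f = 21/8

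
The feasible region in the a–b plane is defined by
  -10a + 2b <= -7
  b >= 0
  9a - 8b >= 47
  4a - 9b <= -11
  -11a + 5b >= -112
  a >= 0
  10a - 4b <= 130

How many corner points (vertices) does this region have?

Intersecting each pair of boundary lines and keeping only the points that satisfy every inequality leaves:
  (73/7, 41/7)
  (661/43, 491/43)
  (1063/79, 569/79)

3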